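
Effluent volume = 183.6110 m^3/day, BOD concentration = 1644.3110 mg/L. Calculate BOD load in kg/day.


Formula: BOD_load = volume * conc / 1000
Substituting: BOD_load = 183.6110 * 1644.3110 / 1000
Result: 301.9136 kg/day


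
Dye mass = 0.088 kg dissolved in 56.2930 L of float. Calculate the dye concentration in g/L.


Formula: Conc = dye_mass(kg) / volume(L) * 1000
Substituting: Conc = 0.088 / 56.2930 * 1000
Result: 1.5632 g/L


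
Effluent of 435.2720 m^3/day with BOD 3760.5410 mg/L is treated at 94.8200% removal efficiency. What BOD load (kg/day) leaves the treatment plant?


Load_in = volume * conc / 1000 = 435.2720 * 3760.5410 / 1000 = 1636.8582 kg/day
Removed = Load_in * eff / 100 = 1636.8582 * 94.8200 / 100 = 1552.0689 kg/day
Load_out = Load_in - Removed = 1636.8582 - 1552.0689 = 84.7893 kg/day


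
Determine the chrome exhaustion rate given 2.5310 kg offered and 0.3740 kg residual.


Formula: Uptake = (offered - residual) / offered * 100
Substituting: Uptake = (2.5310 - 0.3740) / 2.5310 * 100
Result: 85.2232 %


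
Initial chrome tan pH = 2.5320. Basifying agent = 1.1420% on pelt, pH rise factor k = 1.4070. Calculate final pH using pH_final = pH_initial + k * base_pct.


Formula: pH_final = pH_initial + k * base_pct
Substituting: pH_final = 2.5320 + 1.4070 * 1.1420
Result: 4.1388


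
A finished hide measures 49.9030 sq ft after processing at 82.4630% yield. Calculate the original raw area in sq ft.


Formula: raw = finished * 100 / yield
Substituting: raw = 49.9030 * 100 / 82.4630
Result: 60.5156 sq ft


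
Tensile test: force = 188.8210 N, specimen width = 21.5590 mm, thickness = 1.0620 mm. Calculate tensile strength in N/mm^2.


Formula: TS = force / (width * thickness)
Substituting: TS = 188.8210 / (21.5590 * 1.0620)
Result: 8.2470 N/mm^2


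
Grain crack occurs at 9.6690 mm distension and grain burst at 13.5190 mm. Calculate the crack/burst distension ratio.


Formula: Ratio = crack / burst
Substituting: Ratio = 9.6690 / 13.5190
Result: 0.7152


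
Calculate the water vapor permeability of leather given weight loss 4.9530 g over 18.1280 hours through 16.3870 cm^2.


Formula: WVP = loss / (area * time)
Substituting: WVP = 4.9530 / (16.3870 * 18.1280)
Result: 0.0166732 g/(cm^2*hr)


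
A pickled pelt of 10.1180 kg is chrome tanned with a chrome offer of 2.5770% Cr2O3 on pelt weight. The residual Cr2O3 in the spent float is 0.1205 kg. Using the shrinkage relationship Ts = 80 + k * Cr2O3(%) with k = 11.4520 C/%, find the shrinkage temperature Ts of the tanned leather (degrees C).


Offered = pelt * offer_pct / 100 = 10.1180 * 2.5770 / 100 = 0.2607 kg
Uptake = offered - residual = 0.2607 - 0.1205 = 0.1402 kg
Cr2O3% on pelt = uptake / pelt * 100 = 0.1402 / 10.1180 * 100 = 1.3861 %
Ts = 80 + k * Cr2O3% = 80 + 11.4520 * 1.3861 = 95.8731 C


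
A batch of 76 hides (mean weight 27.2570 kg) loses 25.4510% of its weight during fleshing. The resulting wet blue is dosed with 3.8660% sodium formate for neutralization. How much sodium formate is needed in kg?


Total_raw = N * avg_wt = 76 * 27.2570 = 2071.5320 kg
Substrate = Total_raw * (1 - loss/100) = 2071.5320 * (1 - 25.4510/100) = 1544.3064 kg
Neutralizer = Substrate * pct / 100 = 1544.3064 * 3.8660 / 100 = 59.7029 kg


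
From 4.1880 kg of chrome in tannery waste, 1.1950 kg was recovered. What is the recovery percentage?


Formula: Recovery = recovered / input * 100
Substituting: Recovery = 1.1950 / 4.1880 * 100
Result: 28.5339 %


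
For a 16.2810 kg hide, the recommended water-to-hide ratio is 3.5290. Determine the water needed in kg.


Formula: Water = hide_weight * ratio
Substituting: Water = 16.2810 * 3.5290
Result: 57.4556 kg


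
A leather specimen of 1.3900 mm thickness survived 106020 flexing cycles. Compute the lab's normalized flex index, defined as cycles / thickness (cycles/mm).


Formula: Index = cycles / thickness
Substituting: Index = 106020 / 1.3900
Result: 76273.3813 cycles/mm


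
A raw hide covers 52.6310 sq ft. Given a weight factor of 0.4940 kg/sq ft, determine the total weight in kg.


Formula: Weight = area * weight_per_sqft
Substituting: Weight = 52.6310 * 0.4940
Result: 25.9997 kg


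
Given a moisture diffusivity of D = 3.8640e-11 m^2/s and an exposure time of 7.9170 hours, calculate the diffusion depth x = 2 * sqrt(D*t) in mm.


t = 7.9170 hr * 3600 = 28501.2000 s
D * t = 3.8640e-11 * 28501.2000 = 1.1013e-06
x = 2 * sqrt(D*t) = 2 * sqrt(1.1013e-06) = 0.00209884 m = 2.0988 mm


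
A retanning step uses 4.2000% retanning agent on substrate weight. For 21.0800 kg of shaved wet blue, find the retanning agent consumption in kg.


Formula: Retan = substrate * pct / 100
Substituting: Retan = 21.0800 * 4.2000 / 100
Result: 0.8854 kg


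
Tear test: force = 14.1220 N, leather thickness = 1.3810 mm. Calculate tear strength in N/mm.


Formula: Tear strength = force / thickness
Substituting: Tear strength = 14.1220 / 1.3810
Result: 10.2259 N/mm


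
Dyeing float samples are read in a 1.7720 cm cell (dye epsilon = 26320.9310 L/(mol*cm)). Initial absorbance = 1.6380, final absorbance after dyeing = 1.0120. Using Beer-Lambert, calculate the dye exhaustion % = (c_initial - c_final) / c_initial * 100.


c_initial = A_i / (epsilon * l) = 1.6380 / (26320.9310 * 1.7720) = 3.5120e-05 mol/L
c_final = A_f / (epsilon * l) = 1.0120 / (26320.9310 * 1.7720) = 2.1698e-05 mol/L
Exhaustion = (c_initial - c_final) / c_initial * 100 = (3.5120e-05 - 2.1698e-05) / 3.5120e-05 * 100 = 38.2173 %


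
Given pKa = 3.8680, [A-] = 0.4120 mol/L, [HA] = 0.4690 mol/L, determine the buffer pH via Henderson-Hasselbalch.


ratio = [A-] / [HA] = 0.4120 / 0.4690 = 0.8785
log10(ratio) = -0.0562756
pH = pKa + log10(ratio) = 3.8680 - 0.0562756 = 3.8117


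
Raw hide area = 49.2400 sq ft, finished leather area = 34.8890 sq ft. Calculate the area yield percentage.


Formula: Yield = finished / raw * 100
Substituting: Yield = 34.8890 / 49.2400 * 100
Result: 70.8550 %


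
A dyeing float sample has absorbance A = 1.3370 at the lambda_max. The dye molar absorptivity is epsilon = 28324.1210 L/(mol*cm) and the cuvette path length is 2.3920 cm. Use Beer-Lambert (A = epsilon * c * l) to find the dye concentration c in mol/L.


Formula: c = A / (epsilon * l)
Substituting: c = 1.3370 / (28324.1210 * 2.3920)
Result: 1.9734e-05 mol/L


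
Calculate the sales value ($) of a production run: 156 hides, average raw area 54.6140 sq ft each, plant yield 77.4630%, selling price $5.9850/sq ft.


Raw_total = N * avg_area = 156 * 54.6140 = 8519.7840 sq ft
Finished = Raw_total * yield / 100 = 8519.7840 * 77.4630 / 100 = 6599.6803 sq ft
Value = Finished * price = 6599.6803 * 5.9850 = 39499.0865 $


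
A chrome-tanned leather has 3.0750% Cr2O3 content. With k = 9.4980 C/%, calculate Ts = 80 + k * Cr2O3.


Formula: Ts = 80 + k * Cr2O3
Substituting: Ts = 80 + 9.4980 * 3.0750
Result: 109.2064 C


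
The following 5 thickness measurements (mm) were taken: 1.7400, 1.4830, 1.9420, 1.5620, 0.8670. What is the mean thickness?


Formula: Average = sum / n
Substituting: Average = 7.5940 / 5
Result: 1.5188 mm


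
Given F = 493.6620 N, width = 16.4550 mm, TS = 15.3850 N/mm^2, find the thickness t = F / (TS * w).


Formula: t = F / (TS * w)
Substituting: t = 493.6620 / (15.3850 * 16.4550)
Result: 1.9500 mm


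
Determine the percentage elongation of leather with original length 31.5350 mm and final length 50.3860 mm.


Formula: Elongation = (Lf - L0) / L0 * 100
Substituting: Elongation = (50.3860 - 31.5350) / 31.5350 * 100
Result: 59.7780 %


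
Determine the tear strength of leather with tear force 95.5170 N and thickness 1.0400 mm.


Formula: Tear strength = force / thickness
Substituting: Tear strength = 95.5170 / 1.0400
Result: 91.8433 N/mm


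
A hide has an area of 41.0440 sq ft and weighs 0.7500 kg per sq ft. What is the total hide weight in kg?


Formula: Weight = area * weight_per_sqft
Substituting: Weight = 41.0440 * 0.7500
Result: 30.7830 kg


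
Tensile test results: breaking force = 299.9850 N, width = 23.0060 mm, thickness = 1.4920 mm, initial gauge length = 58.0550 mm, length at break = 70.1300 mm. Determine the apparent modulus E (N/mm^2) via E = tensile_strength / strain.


TS = F / (w * t) = 299.9850 / (23.0060 * 1.4920) = 8.7396 N/mm^2
strain = (Lf - L0) / L0 = (70.1300 - 58.0550) / 58.0550 = 0.2080
E = TS / strain = 8.7396 / 0.2080 = 42.0186 N/mm^2


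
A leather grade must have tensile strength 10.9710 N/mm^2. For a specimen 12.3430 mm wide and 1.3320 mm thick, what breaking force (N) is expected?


Formula: F = TS * w * t
Substituting: F = 10.9710 * 12.3430 * 1.3320
Result: 180.3729 N


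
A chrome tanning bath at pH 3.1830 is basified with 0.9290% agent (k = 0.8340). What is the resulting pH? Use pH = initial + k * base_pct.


Formula: pH_final = pH_initial + k * base_pct
Substituting: pH_final = 3.1830 + 0.8340 * 0.9290
Result: 3.9578


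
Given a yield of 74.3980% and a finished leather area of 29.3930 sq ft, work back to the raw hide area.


Formula: raw = finished * 100 / yield
Substituting: raw = 29.3930 * 100 / 74.3980
Result: 39.5078 sq ft


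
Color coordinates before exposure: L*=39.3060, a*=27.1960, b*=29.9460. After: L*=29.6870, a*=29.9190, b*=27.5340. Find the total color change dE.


dL = -9.6190, da = 2.7230, db = -2.4120
dE = sqrt((-9.6190)^2 + 2.7230^2 + (-2.4120)^2) = 10.2839


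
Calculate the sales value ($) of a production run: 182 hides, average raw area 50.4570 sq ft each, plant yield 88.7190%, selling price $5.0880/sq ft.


Raw_total = N * avg_area = 182 * 50.4570 = 9183.1740 sq ft
Finished = Raw_total * yield / 100 = 9183.1740 * 88.7190 / 100 = 8147.2201 sq ft
Value = Finished * price = 8147.2201 * 5.0880 = 41453.0561 $


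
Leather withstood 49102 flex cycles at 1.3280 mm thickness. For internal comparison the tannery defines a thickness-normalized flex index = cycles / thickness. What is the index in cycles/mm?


Formula: Index = cycles / thickness
Substituting: Index = 49102 / 1.3280
Result: 36974.3976 cycles/mm


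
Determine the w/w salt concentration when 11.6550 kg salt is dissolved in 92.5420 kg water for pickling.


Formula: Conc = salt / (water + salt) * 100
Substituting: Conc = 11.6550 / (92.5420 + 11.6550) * 100
Result: 11.1855 %


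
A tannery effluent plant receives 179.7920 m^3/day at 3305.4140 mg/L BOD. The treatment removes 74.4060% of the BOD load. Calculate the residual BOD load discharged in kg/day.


Load_in = volume * conc / 1000 = 179.7920 * 3305.4140 / 1000 = 594.2870 kg/day
Removed = Load_in * eff / 100 = 594.2870 * 74.4060 / 100 = 442.1852 kg/day
Load_out = Load_in - Removed = 594.2870 - 442.1852 = 152.1018 kg/day


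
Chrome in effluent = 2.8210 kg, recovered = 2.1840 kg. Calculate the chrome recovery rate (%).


Formula: Recovery = recovered / input * 100
Substituting: Recovery = 2.1840 / 2.8210 * 100
Result: 77.4194 %


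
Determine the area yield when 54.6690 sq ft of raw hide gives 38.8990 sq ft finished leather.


Formula: Yield = finished / raw * 100
Substituting: Yield = 38.8990 / 54.6690 * 100
Result: 71.1537 %


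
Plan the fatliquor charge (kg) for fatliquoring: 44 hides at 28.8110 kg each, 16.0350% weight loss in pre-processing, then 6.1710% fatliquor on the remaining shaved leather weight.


Total_raw = N * avg_wt = 44 * 28.8110 = 1267.6840 kg
Substrate = Total_raw * (1 - loss/100) = 1267.6840 * (1 - 16.0350/100) = 1064.4109 kg
Fat = Substrate * pct / 100 = 1064.4109 * 6.1710 / 100 = 65.6848 kg


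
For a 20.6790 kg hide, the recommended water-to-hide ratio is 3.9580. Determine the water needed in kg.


Formula: Water = hide_weight * ratio
Substituting: Water = 20.6790 * 3.9580
Result: 81.8475 kg


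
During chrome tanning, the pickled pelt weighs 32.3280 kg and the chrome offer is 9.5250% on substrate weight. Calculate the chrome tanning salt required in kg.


Formula: Chrome = substrate * pct / 100
Substituting: Chrome = 32.3280 * 9.5250 / 100
Result: 3.0792 kg


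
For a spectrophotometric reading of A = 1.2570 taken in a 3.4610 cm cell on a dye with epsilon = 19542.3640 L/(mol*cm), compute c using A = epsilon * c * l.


Formula: c = A / (epsilon * l)
Substituting: c = 1.2570 / (19542.3640 * 3.4610)
Result: 1.8585e-05 mol/L


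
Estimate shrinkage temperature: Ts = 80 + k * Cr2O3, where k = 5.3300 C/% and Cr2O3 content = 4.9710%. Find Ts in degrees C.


Formula: Ts = 80 + k * Cr2O3
Substituting: Ts = 80 + 5.3300 * 4.9710
Result: 106.4954 C


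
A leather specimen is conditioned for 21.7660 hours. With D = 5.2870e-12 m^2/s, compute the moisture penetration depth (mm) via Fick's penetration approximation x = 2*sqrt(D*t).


t = 21.7660 hr * 3600 = 78357.6000 s
D * t = 5.2870e-12 * 78357.6000 = 4.1428e-07
x = 2 * sqrt(D*t) = 2 * sqrt(4.1428e-07) = 0.00128729 m = 1.2873 mm


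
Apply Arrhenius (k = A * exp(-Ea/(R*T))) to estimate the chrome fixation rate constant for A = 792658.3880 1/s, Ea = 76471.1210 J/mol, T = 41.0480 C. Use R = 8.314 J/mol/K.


T_K = T_C + 273.15 = 41.0480 + 273.15 = 314.1980 K
exponent = -Ea / (R * T_K) = -76471.1210 / (8.314 * 314.1980) = -29.2741
k = A * exp(exponent) = 792658.3880 * exp(-29.2741) = 1.5328e-07 1/s


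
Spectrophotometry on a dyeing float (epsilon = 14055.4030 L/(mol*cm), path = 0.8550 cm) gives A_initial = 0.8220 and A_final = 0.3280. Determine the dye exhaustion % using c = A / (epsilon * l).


c_initial = A_i / (epsilon * l) = 0.8220 / (14055.4030 * 0.8550) = 6.8401e-05 mol/L
c_final = A_f / (epsilon * l) = 0.3280 / (14055.4030 * 0.8550) = 2.7294e-05 mol/L
Exhaustion = (c_initial - c_final) / c_initial * 100 = (6.8401e-05 - 2.7294e-05) / 6.8401e-05 * 100 = 60.0973 %


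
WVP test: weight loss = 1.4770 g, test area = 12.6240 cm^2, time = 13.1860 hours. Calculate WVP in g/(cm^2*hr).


Formula: WVP = loss / (area * time)
Substituting: WVP = 1.4770 / (12.6240 * 13.1860)
Result: 0.008873 g/(cm^2*hr)


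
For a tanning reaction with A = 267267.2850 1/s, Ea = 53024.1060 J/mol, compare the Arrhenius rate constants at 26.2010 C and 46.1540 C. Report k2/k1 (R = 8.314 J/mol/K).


T1 = 26.2010 + 273.15 = 299.3510 K; T2 = 46.1540 + 273.15 = 319.3040 K
k1 = A * exp(-Ea/(R*T1)) = 267267.2850 * exp(-53024.1060/(8.314*299.3510)) = 1.4938e-04 1/s
k2 = A * exp(-Ea/(R*T2)) = 267267.2850 * exp(-53024.1060/(8.314*319.3040)) = 5.6555e-04 1/s
k2/k1 = 5.6555e-04 / 1.4938e-04 = 3.7861


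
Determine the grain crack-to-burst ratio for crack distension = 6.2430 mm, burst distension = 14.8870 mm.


Formula: Ratio = crack / burst
Substituting: Ratio = 6.2430 / 14.8870
Result: 0.4194


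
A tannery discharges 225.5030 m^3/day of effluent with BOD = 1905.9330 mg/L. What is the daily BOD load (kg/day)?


Formula: BOD_load = volume * conc / 1000
Substituting: BOD_load = 225.5030 * 1905.9330 / 1000
Result: 429.7936 kg/day


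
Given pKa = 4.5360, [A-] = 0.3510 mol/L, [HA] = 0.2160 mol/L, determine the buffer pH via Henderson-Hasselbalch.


ratio = [A-] / [HA] = 0.3510 / 0.2160 = 1.6250
log10(ratio) = 0.2109
pH = pKa + log10(ratio) = 4.5360 + 0.2109 = 4.7469


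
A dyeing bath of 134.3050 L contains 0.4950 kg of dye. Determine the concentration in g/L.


Formula: Conc = dye_mass(kg) / volume(L) * 1000
Substituting: Conc = 0.4950 / 134.3050 * 1000
Result: 3.6856 g/L


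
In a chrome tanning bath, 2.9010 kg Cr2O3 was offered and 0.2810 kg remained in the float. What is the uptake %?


Formula: Uptake = (offered - residual) / offered * 100
Substituting: Uptake = (2.9010 - 0.2810) / 2.9010 * 100
Result: 90.3137 %


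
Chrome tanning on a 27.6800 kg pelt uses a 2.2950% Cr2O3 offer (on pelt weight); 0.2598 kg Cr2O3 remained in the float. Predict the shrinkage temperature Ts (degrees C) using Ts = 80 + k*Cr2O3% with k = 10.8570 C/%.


Offered = pelt * offer_pct / 100 = 27.6800 * 2.2950 / 100 = 0.6353 kg
Uptake = offered - residual = 0.6353 - 0.2598 = 0.3755 kg
Cr2O3% on pelt = uptake / pelt * 100 = 0.3755 / 27.6800 * 100 = 1.3564 %
Ts = 80 + k * Cr2O3% = 80 + 10.8570 * 1.3564 = 94.7266 C


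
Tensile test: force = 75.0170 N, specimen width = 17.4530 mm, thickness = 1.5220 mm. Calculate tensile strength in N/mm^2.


Formula: TS = force / (width * thickness)
Substituting: TS = 75.0170 / (17.4530 * 1.5220)
Result: 2.8241 N/mm^2


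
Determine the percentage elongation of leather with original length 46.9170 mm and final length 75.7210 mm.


Formula: Elongation = (Lf - L0) / L0 * 100
Substituting: Elongation = (75.7210 - 46.9170) / 46.9170 * 100
Result: 61.3935 %


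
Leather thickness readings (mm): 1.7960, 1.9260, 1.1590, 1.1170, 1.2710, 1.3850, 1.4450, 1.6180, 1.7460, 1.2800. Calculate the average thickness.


Formula: Average = sum / n
Substituting: Average = 14.7430 / 10
Result: 1.4743 mm


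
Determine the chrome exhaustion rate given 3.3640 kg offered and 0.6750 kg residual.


Formula: Uptake = (offered - residual) / offered * 100
Substituting: Uptake = (3.3640 - 0.6750) / 3.3640 * 100
Result: 79.9346 %


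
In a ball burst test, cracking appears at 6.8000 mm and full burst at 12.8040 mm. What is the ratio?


Formula: Ratio = crack / burst
Substituting: Ratio = 6.8000 / 12.8040
Result: 0.5311


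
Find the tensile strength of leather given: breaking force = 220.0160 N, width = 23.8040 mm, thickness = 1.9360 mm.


Formula: TS = force / (width * thickness)
Substituting: TS = 220.0160 / (23.8040 * 1.9360)
Result: 4.7742 N/mm^2


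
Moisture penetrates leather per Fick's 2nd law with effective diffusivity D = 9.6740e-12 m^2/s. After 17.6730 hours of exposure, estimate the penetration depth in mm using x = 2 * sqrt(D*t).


t = 17.6730 hr * 3600 = 63622.8000 s
D * t = 9.6740e-12 * 63622.8000 = 6.1549e-07
x = 2 * sqrt(D*t) = 2 * sqrt(6.1549e-07) = 0.00156906 m = 1.5691 mm


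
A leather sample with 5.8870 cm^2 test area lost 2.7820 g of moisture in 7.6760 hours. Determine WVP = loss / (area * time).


Formula: WVP = loss / (area * time)
Substituting: WVP = 2.7820 / (5.8870 * 7.6760)
Result: 0.0615642 g/(cm^2*hr)


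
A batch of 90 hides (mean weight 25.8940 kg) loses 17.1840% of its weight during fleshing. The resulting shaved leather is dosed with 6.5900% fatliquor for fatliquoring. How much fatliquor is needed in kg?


Total_raw = N * avg_wt = 90 * 25.8940 = 2330.4600 kg
Substrate = Total_raw * (1 - loss/100) = 2330.4600 * (1 - 17.1840/100) = 1929.9938 kg
Fat = Substrate * pct / 100 = 1929.9938 * 6.5900 / 100 = 127.1866 kg


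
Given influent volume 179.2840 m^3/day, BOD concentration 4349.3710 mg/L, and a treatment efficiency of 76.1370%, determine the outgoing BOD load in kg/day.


Load_in = volume * conc / 1000 = 179.2840 * 4349.3710 / 1000 = 779.7726 kg/day
Removed = Load_in * eff / 100 = 779.7726 * 76.1370 / 100 = 593.6955 kg/day
Load_out = Load_in - Removed = 779.7726 - 593.6955 = 186.0771 kg/day


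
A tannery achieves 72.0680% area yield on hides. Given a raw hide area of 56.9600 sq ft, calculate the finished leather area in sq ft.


Formula: finished = raw * yield / 100
Substituting: finished = 56.9600 * 72.0680 / 100
Result: 41.0499 sq ft


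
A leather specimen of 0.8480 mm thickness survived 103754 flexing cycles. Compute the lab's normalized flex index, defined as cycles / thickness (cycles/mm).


Formula: Index = cycles / thickness
Substituting: Index = 103754 / 0.8480
Result: 122351.4151 cycles/mm


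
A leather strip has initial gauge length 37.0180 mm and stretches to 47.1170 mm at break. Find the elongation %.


Formula: Elongation = (Lf - L0) / L0 * 100
Substituting: Elongation = (47.1170 - 37.0180) / 37.0180 * 100
Result: 27.2813 %


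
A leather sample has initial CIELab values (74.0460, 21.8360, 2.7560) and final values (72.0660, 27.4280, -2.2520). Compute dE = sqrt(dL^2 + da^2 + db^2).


dL = -1.9800, da = 5.5920, db = -5.0080
dE = sqrt((-1.9800)^2 + 5.5920^2 + (-5.0080)^2) = 7.7634


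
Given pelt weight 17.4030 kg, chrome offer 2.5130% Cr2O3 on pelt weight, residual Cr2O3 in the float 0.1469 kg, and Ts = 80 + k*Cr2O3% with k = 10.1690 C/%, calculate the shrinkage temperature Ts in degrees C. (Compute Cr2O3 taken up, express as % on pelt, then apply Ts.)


Offered = pelt * offer_pct / 100 = 17.4030 * 2.5130 / 100 = 0.4373 kg
Uptake = offered - residual = 0.4373 - 0.1469 = 0.2904 kg
Cr2O3% on pelt = uptake / pelt * 100 = 0.2904 / 17.4030 * 100 = 1.6689 %
Ts = 80 + k * Cr2O3% = 80 + 10.1690 * 1.6689 = 96.9710 C


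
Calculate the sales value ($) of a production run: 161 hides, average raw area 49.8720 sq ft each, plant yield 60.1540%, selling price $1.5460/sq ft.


Raw_total = N * avg_area = 161 * 49.8720 = 8029.3920 sq ft
Finished = Raw_total * yield / 100 = 8029.3920 * 60.1540 / 100 = 4830.0005 sq ft
Value = Finished * price = 4830.0005 * 1.5460 = 7467.1807 $


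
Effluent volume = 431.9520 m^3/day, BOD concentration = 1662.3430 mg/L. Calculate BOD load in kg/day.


Formula: BOD_load = volume * conc / 1000
Substituting: BOD_load = 431.9520 * 1662.3430 / 1000
Result: 718.0524 kg/day


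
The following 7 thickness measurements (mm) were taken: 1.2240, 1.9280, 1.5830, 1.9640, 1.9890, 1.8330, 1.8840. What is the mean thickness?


Formula: Average = sum / n
Substituting: Average = 12.4050 / 7
Result: 1.7721 mm


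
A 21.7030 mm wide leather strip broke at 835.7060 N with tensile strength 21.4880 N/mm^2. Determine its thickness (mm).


Formula: t = F / (TS * w)
Substituting: t = 835.7060 / (21.4880 * 21.7030)
Result: 1.7920 mm


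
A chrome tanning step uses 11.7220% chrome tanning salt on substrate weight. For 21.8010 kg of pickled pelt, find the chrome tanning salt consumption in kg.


Formula: Chrome = substrate * pct / 100
Substituting: Chrome = 21.8010 * 11.7220 / 100
Result: 2.5555 kg


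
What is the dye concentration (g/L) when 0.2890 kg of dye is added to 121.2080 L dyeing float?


Formula: Conc = dye_mass(kg) / volume(L) * 1000
Substituting: Conc = 0.2890 / 121.2080 * 1000
Result: 2.3843 g/L


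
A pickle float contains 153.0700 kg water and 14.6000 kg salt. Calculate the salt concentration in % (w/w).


Formula: Conc = salt / (water + salt) * 100
Substituting: Conc = 14.6000 / (153.0700 + 14.6000) * 100
Result: 8.7076 %


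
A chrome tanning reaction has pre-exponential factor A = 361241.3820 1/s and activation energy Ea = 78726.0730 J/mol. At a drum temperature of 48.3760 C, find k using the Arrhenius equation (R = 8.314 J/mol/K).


T_K = T_C + 273.15 = 48.3760 + 273.15 = 321.5260 K
exponent = -Ea / (R * T_K) = -78726.0730 / (8.314 * 321.5260) = -29.4505
k = A * exp(exponent) = 361241.3820 * exp(-29.4505) = 5.8562e-08 1/s


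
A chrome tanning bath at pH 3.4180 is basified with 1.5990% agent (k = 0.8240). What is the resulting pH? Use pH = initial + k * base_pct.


Formula: pH_final = pH_initial + k * base_pct
Substituting: pH_final = 3.4180 + 0.8240 * 1.5990
Result: 4.7356


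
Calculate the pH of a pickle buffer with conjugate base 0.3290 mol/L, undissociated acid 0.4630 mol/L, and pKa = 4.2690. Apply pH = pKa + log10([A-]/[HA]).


ratio = [A-] / [HA] = 0.3290 / 0.4630 = 0.7106
log10(ratio) = -0.1484
pH = pKa + log10(ratio) = 4.2690 - 0.1484 = 4.1206


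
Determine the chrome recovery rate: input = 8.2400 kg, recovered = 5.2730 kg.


Formula: Recovery = recovered / input * 100
Substituting: Recovery = 5.2730 / 8.2400 * 100
Result: 63.9927 %


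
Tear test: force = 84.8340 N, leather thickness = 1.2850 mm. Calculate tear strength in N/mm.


Formula: Tear strength = force / thickness
Substituting: Tear strength = 84.8340 / 1.2850
Result: 66.0187 N/mm


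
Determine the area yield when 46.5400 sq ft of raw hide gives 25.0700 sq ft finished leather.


Formula: Yield = finished / raw * 100
Substituting: Yield = 25.0700 / 46.5400 * 100
Result: 53.8676 %


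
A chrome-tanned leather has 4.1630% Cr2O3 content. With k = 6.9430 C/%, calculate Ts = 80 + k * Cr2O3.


Formula: Ts = 80 + k * Cr2O3
Substituting: Ts = 80 + 6.9430 * 4.1630
Result: 108.9037 C


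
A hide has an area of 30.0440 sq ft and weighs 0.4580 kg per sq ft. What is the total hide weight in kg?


Formula: Weight = area * weight_per_sqft
Substituting: Weight = 30.0440 * 0.4580
Result: 13.7602 kg


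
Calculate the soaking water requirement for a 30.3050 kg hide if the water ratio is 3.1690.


Formula: Water = hide_weight * ratio
Substituting: Water = 30.3050 * 3.1690
Result: 96.0365 kg


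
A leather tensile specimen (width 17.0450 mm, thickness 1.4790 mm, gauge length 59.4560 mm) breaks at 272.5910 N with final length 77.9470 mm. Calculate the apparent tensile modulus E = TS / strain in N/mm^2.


TS = F / (w * t) = 272.5910 / (17.0450 * 1.4790) = 10.8130 N/mm^2
strain = (Lf - L0) / L0 = (77.9470 - 59.4560) / 59.4560 = 0.3110
E = TS / strain = 10.8130 / 0.3110 = 34.7682 N/mm^2


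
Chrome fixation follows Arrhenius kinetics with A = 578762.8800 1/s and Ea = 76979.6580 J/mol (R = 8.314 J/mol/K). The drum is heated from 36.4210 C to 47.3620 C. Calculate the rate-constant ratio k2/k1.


T1 = 36.4210 + 273.15 = 309.5710 K; T2 = 47.3620 + 273.15 = 320.5120 K
k1 = A * exp(-Ea/(R*T1)) = 578762.8800 * exp(-76979.6580/(8.314*309.5710)) = 5.9303e-08 1/s
k2 = A * exp(-Ea/(R*T2)) = 578762.8800 * exp(-76979.6580/(8.314*320.5120)) = 1.6462e-07 1/s
k2/k1 = 1.6462e-07 / 5.9303e-08 = 2.7759


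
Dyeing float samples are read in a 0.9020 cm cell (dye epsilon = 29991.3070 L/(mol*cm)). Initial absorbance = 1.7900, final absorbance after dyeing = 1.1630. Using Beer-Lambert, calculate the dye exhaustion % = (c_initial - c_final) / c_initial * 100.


c_initial = A_i / (epsilon * l) = 1.7900 / (29991.3070 * 0.9020) = 6.6168e-05 mol/L
c_final = A_f / (epsilon * l) = 1.1630 / (29991.3070 * 0.9020) = 4.2991e-05 mol/L
Exhaustion = (c_initial - c_final) / c_initial * 100 = (6.6168e-05 - 4.2991e-05) / 6.6168e-05 * 100 = 35.0279 %


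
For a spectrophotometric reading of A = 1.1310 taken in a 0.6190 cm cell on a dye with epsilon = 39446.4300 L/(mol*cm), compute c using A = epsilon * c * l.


Formula: c = A / (epsilon * l)
Substituting: c = 1.1310 / (39446.4300 * 0.6190)
Result: 4.6320e-05 mol/L


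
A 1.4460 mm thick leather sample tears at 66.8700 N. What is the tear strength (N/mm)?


Formula: Tear strength = force / thickness
Substituting: Tear strength = 66.8700 / 1.4460
Result: 46.2448 N/mm


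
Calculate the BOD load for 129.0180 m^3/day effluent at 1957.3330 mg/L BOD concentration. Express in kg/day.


Formula: BOD_load = volume * conc / 1000
Substituting: BOD_load = 129.0180 * 1957.3330 / 1000
Result: 252.5312 kg/day


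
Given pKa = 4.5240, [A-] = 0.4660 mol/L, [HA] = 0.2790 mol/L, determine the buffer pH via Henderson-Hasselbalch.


ratio = [A-] / [HA] = 0.4660 / 0.2790 = 1.6703
log10(ratio) = 0.2228
pH = pKa + log10(ratio) = 4.5240 + 0.2228 = 4.7468


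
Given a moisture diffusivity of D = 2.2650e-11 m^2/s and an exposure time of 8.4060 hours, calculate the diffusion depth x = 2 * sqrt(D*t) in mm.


t = 8.4060 hr * 3600 = 30261.6000 s
D * t = 2.2650e-11 * 30261.6000 = 6.8543e-07
x = 2 * sqrt(D*t) = 2 * sqrt(6.8543e-07) = 0.00165581 m = 1.6558 mm


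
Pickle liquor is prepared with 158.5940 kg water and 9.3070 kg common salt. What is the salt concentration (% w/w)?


Formula: Conc = salt / (water + salt) * 100
Substituting: Conc = 9.3070 / (158.5940 + 9.3070) * 100
Result: 5.5431 %


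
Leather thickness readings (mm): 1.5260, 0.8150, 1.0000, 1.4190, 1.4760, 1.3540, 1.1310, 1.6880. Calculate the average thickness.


Formula: Average = sum / n
Substituting: Average = 10.4090 / 8
Result: 1.3011 mm


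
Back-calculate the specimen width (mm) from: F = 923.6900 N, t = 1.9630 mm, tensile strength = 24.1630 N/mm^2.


Formula: w = F / (TS * t)
Substituting: w = 923.6900 / (24.1630 * 1.9630)
Result: 19.4740 mm


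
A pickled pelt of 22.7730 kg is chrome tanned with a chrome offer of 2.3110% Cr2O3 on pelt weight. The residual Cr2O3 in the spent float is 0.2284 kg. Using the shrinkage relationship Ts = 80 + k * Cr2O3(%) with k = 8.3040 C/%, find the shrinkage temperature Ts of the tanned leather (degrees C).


Offered = pelt * offer_pct / 100 = 22.7730 * 2.3110 / 100 = 0.5263 kg
Uptake = offered - residual = 0.5263 - 0.2284 = 0.2979 kg
Cr2O3% on pelt = uptake / pelt * 100 = 0.2979 / 22.7730 * 100 = 1.3081 %
Ts = 80 + k * Cr2O3% = 80 + 8.3040 * 1.3081 = 90.8621 C


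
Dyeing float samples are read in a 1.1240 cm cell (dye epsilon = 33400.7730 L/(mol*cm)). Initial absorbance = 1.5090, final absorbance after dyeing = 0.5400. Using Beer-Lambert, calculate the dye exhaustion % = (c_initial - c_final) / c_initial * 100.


c_initial = A_i / (epsilon * l) = 1.5090 / (33400.7730 * 1.1240) = 4.0194e-05 mol/L
c_final = A_f / (epsilon * l) = 0.5400 / (33400.7730 * 1.1240) = 1.4384e-05 mol/L
Exhaustion = (c_initial - c_final) / c_initial * 100 = (4.0194e-05 - 1.4384e-05) / 4.0194e-05 * 100 = 64.2147 %


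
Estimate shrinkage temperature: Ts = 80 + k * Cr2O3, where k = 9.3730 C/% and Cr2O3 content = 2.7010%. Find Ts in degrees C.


Formula: Ts = 80 + k * Cr2O3
Substituting: Ts = 80 + 9.3730 * 2.7010
Result: 105.3165 C


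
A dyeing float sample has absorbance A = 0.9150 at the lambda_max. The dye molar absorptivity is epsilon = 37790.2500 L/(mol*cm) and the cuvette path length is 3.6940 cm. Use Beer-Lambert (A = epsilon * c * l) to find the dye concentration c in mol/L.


Formula: c = A / (epsilon * l)
Substituting: c = 0.9150 / (37790.2500 * 3.6940)
Result: 6.5546e-06 mol/L


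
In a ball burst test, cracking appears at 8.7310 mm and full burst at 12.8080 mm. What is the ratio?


Formula: Ratio = crack / burst
Substituting: Ratio = 8.7310 / 12.8080
Result: 0.6817


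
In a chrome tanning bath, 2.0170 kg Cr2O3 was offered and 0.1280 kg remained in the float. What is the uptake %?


Formula: Uptake = (offered - residual) / offered * 100
Substituting: Uptake = (2.0170 - 0.1280) / 2.0170 * 100
Result: 93.6539 %


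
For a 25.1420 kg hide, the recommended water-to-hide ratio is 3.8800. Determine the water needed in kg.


Formula: Water = hide_weight * ratio
Substituting: Water = 25.1420 * 3.8800
Result: 97.5510 kg


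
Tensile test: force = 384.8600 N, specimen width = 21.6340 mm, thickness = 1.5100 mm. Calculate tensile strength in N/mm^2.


Formula: TS = force / (width * thickness)
Substituting: TS = 384.8600 / (21.6340 * 1.5100)
Result: 11.7812 N/mm^2


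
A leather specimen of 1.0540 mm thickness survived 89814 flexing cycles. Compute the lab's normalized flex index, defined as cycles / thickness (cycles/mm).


Formula: Index = cycles / thickness
Substituting: Index = 89814 / 1.0540
Result: 85212.5237 cycles/mm


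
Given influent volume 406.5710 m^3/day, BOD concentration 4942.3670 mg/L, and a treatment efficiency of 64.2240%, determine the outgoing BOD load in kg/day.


Load_in = volume * conc / 1000 = 406.5710 * 4942.3670 / 1000 = 2009.4231 kg/day
Removed = Load_in * eff / 100 = 2009.4231 * 64.2240 / 100 = 1290.5319 kg/day
Load_out = Load_in - Removed = 2009.4231 - 1290.5319 = 718.8912 kg/day


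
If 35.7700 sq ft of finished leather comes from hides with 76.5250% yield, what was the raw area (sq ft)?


Formula: raw = finished * 100 / yield
Substituting: raw = 35.7700 * 100 / 76.5250
Result: 46.7429 sq ft


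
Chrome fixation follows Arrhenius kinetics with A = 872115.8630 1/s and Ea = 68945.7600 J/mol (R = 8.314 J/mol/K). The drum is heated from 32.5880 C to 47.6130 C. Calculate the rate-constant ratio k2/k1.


T1 = 32.5880 + 273.15 = 305.7380 K; T2 = 47.6130 + 273.15 = 320.7630 K
k1 = A * exp(-Ea/(R*T1)) = 872115.8630 * exp(-68945.7600/(8.314*305.7380)) = 1.4485e-06 1/s
k2 = A * exp(-Ea/(R*T2)) = 872115.8630 * exp(-68945.7600/(8.314*320.7630)) = 5.1606e-06 1/s
k2/k1 = 5.1606e-06 / 1.4485e-06 = 3.5627


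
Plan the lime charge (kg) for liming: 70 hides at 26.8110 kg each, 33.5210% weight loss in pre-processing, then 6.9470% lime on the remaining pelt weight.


Total_raw = N * avg_wt = 70 * 26.8110 = 1876.7700 kg
Substrate = Total_raw * (1 - loss/100) = 1876.7700 * (1 - 33.5210/100) = 1247.6579 kg
Lime = Substrate * pct / 100 = 1247.6579 * 6.9470 / 100 = 86.6748 kg


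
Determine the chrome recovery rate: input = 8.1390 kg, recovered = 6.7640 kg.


Formula: Recovery = recovered / input * 100
Substituting: Recovery = 6.7640 / 8.1390 * 100
Result: 83.1060 %


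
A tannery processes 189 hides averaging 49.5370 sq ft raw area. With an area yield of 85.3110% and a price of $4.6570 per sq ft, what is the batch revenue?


Raw_total = N * avg_area = 189 * 49.5370 = 9362.4930 sq ft
Finished = Raw_total * yield / 100 = 9362.4930 * 85.3110 / 100 = 7987.2364 sq ft
Value = Finished * price = 7987.2364 * 4.6570 = 37196.5599 $


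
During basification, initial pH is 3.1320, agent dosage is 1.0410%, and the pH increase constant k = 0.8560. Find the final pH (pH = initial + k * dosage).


Formula: pH_final = pH_initial + k * base_pct
Substituting: pH_final = 3.1320 + 0.8560 * 1.0410
Result: 4.0231


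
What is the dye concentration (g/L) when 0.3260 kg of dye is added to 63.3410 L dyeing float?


Formula: Conc = dye_mass(kg) / volume(L) * 1000
Substituting: Conc = 0.3260 / 63.3410 * 1000
Result: 5.1467 g/L


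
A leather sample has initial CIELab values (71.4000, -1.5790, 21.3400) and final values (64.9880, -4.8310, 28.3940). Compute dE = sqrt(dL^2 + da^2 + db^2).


dL = -6.4120, da = -3.2520, db = 7.0540
dE = sqrt((-6.4120)^2 + (-3.2520)^2 + 7.0540^2) = 10.0721


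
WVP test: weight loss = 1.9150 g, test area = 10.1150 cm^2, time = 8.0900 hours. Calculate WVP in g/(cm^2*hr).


Formula: WVP = loss / (area * time)
Substituting: WVP = 1.9150 / (10.1150 * 8.0900)
Result: 0.0234021 g/(cm^2*hr)


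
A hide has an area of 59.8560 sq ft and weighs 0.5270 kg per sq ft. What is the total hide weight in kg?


Formula: Weight = area * weight_per_sqft
Substituting: Weight = 59.8560 * 0.5270
Result: 31.5441 kg


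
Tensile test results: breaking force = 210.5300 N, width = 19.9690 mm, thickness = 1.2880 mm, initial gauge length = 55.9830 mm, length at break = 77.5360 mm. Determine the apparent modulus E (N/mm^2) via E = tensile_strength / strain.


TS = F / (w * t) = 210.5300 / (19.9690 * 1.2880) = 8.1854 N/mm^2
strain = (Lf - L0) / L0 = (77.5360 - 55.9830) / 55.9830 = 0.3850
E = TS / strain = 8.1854 / 0.3850 = 21.2613 N/mm^2


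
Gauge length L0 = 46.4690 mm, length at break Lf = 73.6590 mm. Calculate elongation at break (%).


Formula: Elongation = (Lf - L0) / L0 * 100
Substituting: Elongation = (73.6590 - 46.4690) / 46.4690 * 100
Result: 58.5121 %


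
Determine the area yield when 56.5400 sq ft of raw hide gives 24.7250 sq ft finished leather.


Formula: Yield = finished / raw * 100
Substituting: Yield = 24.7250 / 56.5400 * 100
Result: 43.7301 %


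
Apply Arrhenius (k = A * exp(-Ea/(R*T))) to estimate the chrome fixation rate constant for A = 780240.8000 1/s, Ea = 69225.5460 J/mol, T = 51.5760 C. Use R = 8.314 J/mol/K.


T_K = T_C + 273.15 = 51.5760 + 273.15 = 324.7260 K
exponent = -Ea / (R * T_K) = -69225.5460 / (8.314 * 324.7260) = -25.6413
k = A * exp(exponent) = 780240.8000 * exp(-25.6413) = 5.7065e-06 1/s


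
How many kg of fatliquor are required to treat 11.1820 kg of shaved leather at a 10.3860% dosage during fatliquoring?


Formula: Fat = substrate * pct / 100
Substituting: Fat = 11.1820 * 10.3860 / 100
Result: 1.1614 kg


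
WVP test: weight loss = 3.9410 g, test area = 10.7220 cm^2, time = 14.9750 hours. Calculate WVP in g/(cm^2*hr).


Formula: WVP = loss / (area * time)
Substituting: WVP = 3.9410 / (10.7220 * 14.9750)
Result: 0.024545 g/(cm^2*hr)


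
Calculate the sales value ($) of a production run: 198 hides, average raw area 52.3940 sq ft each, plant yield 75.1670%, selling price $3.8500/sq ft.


Raw_total = N * avg_area = 198 * 52.3940 = 10374.0120 sq ft
Finished = Raw_total * yield / 100 = 10374.0120 * 75.1670 / 100 = 7797.8336 sq ft
Value = Finished * price = 7797.8336 * 3.8500 = 30021.6594 $


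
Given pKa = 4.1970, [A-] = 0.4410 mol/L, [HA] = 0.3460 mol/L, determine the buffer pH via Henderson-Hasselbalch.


ratio = [A-] / [HA] = 0.4410 / 0.3460 = 1.2746
log10(ratio) = 0.1054
pH = pKa + log10(ratio) = 4.1970 + 0.1054 = 4.3024


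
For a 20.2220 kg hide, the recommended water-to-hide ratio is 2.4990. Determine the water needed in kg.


Formula: Water = hide_weight * ratio
Substituting: Water = 20.2220 * 2.4990
Result: 50.5348 kg


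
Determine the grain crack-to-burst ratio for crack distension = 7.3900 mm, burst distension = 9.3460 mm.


Formula: Ratio = crack / burst
Substituting: Ratio = 7.3900 / 9.3460
Result: 0.7907


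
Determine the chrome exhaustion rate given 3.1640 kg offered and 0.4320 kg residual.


Formula: Uptake = (offered - residual) / offered * 100
Substituting: Uptake = (3.1640 - 0.4320) / 3.1640 * 100
Result: 86.3464 %


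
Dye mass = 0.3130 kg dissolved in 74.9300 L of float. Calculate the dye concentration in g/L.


Formula: Conc = dye_mass(kg) / volume(L) * 1000
Substituting: Conc = 0.3130 / 74.9300 * 1000
Result: 4.1772 g/L


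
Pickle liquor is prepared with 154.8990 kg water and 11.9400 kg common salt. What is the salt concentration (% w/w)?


Formula: Conc = salt / (water + salt) * 100
Substituting: Conc = 11.9400 / (154.8990 + 11.9400) * 100
Result: 7.1566 %


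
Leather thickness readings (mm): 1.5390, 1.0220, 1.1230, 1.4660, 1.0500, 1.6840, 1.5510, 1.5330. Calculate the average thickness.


Formula: Average = sum / n
Substituting: Average = 10.9680 / 8
Result: 1.3710 mm


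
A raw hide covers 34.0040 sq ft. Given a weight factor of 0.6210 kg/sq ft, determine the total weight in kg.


Formula: Weight = area * weight_per_sqft
Substituting: Weight = 34.0040 * 0.6210
Result: 21.1165 kg


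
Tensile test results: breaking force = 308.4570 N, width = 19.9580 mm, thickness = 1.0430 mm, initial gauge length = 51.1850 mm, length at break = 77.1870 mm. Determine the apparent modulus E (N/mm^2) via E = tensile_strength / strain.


TS = F / (w * t) = 308.4570 / (19.9580 * 1.0430) = 14.8181 N/mm^2
strain = (Lf - L0) / L0 = (77.1870 - 51.1850) / 51.1850 = 0.5080
E = TS / strain = 14.8181 / 0.5080 = 29.1695 N/mm^2


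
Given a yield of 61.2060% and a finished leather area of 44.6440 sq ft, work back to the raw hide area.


Formula: raw = finished * 100 / yield
Substituting: raw = 44.6440 * 100 / 61.2060
Result: 72.9406 sq ft


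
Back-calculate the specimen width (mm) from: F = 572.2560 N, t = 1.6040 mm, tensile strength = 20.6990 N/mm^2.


Formula: w = F / (TS * t)
Substituting: w = 572.2560 / (20.6990 * 1.6040)
Result: 17.2360 mm


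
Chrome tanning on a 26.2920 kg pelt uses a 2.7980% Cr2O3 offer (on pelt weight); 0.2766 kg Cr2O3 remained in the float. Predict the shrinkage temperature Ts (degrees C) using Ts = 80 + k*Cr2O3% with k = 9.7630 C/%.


Offered = pelt * offer_pct / 100 = 26.2920 * 2.7980 / 100 = 0.7357 kg
Uptake = offered - residual = 0.7357 - 0.2766 = 0.4591 kg
Cr2O3% on pelt = uptake / pelt * 100 = 0.4591 / 26.2920 * 100 = 1.7460 %
Ts = 80 + k * Cr2O3% = 80 + 9.7630 * 1.7460 = 97.0459 C


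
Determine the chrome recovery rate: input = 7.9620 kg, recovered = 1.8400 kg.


Formula: Recovery = recovered / input * 100
Substituting: Recovery = 1.8400 / 7.9620 * 100
Result: 23.1098 %


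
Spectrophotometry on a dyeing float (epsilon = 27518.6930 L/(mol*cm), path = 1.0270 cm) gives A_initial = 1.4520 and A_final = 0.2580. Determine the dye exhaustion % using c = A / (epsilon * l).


c_initial = A_i / (epsilon * l) = 1.4520 / (27518.6930 * 1.0270) = 5.1377e-05 mol/L
c_final = A_f / (epsilon * l) = 0.2580 / (27518.6930 * 1.0270) = 9.1290e-06 mol/L
Exhaustion = (c_initial - c_final) / c_initial * 100 = (5.1377e-05 - 9.1290e-06) / 5.1377e-05 * 100 = 82.2314 %
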